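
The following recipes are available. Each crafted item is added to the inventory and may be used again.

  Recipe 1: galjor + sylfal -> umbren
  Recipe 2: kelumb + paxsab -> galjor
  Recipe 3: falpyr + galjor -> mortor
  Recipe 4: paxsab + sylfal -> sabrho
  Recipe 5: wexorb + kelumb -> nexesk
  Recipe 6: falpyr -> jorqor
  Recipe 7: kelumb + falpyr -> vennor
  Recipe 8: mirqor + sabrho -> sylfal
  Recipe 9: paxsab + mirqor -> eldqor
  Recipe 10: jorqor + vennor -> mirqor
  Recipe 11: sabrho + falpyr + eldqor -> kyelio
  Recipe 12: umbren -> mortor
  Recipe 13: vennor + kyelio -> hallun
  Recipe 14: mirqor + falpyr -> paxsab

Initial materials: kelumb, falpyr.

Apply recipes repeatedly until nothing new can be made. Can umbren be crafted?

No

umbren would need galjor and sylfal (Recipe 1), but sylfal is never obtained.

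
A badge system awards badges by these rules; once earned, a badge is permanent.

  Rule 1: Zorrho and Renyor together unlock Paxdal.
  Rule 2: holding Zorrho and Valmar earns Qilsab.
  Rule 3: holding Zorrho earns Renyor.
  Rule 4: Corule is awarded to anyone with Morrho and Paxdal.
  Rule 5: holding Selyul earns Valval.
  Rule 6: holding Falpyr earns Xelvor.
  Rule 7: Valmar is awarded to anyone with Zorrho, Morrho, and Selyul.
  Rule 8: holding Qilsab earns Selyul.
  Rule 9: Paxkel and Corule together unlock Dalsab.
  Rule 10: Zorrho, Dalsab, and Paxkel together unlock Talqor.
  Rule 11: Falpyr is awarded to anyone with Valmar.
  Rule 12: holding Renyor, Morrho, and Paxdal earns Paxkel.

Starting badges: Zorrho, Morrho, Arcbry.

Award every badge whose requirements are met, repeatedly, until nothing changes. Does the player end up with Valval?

No

Valval would need Selyul (Rule 5), but Selyul is never earned.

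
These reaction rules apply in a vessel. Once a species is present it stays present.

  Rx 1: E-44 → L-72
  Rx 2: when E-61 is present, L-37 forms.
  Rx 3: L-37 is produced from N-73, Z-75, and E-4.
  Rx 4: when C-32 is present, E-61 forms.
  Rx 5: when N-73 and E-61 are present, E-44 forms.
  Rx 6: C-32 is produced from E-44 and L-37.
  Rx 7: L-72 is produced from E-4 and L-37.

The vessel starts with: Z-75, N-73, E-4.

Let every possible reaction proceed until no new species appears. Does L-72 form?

Yes

N-73, Z-75, and E-4 present → L-37 forms (Rx 3).
E-4 and L-37 present → L-72 forms (Rx 7).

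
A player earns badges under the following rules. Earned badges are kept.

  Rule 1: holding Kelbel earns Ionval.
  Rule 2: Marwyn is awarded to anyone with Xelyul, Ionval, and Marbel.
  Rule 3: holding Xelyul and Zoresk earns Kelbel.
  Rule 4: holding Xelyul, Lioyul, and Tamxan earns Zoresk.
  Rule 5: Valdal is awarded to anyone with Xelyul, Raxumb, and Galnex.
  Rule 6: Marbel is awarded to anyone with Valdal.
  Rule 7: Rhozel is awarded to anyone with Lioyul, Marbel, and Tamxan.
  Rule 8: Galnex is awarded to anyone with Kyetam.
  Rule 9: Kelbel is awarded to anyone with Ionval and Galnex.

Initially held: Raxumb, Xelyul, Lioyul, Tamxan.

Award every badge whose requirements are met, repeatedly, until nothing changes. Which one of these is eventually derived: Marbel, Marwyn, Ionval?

Ionval

With Xelyul, Lioyul, and Tamxan, Zoresk is earned (Rule 4).
With Xelyul and Zoresk, Kelbel is earned (Rule 3).
With Kelbel, Ionval is earned (Rule 1).
Marwyn would need Xelyul, Ionval, and Marbel (Rule 2), but Marbel is never earned. Marbel would need Valdal (Rule 6), but Valdal is never earned.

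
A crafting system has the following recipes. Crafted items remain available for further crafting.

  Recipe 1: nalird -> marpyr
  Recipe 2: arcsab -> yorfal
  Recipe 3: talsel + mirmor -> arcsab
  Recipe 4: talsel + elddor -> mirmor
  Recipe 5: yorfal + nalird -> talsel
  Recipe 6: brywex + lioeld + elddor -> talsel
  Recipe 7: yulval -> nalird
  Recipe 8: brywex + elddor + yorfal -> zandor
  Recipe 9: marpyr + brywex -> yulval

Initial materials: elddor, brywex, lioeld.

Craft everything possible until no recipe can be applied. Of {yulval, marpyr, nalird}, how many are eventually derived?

0

yulval would need marpyr and brywex (Recipe 9), but marpyr is never obtained.
marpyr would need nalird (Recipe 1), but nalird is never obtained.
nalird would need yulval (Recipe 7), but yulval is never obtained.
None of the 3 are reached.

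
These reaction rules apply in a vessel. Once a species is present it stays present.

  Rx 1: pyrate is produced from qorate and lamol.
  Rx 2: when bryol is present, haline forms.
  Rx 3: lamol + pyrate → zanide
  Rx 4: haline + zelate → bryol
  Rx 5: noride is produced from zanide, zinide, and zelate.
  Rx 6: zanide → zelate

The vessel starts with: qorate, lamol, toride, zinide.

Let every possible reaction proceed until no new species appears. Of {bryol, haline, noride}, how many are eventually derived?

qorate and lamol present → pyrate forms (Rx 1).
lamol and pyrate present → zanide forms (Rx 3).
zanide present → zelate forms (Rx 6).
zanide, zinide, and zelate present → noride forms (Rx 5).
bryol would need haline and zelate (Rx 4), but haline never forms.
haline would need bryol (Rx 2), but bryol never forms.
noride: reached.
Reached: noride — 1 of the 3.

1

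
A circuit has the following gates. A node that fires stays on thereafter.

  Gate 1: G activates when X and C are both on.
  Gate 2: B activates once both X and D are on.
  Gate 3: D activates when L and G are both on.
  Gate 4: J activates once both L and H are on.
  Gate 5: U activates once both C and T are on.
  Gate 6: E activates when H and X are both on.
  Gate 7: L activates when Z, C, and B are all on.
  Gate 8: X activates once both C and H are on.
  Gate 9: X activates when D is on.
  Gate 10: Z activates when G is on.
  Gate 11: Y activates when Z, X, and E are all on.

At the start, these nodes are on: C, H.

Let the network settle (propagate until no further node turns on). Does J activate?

J would need L and H (Gate 4), but L never turns on.

No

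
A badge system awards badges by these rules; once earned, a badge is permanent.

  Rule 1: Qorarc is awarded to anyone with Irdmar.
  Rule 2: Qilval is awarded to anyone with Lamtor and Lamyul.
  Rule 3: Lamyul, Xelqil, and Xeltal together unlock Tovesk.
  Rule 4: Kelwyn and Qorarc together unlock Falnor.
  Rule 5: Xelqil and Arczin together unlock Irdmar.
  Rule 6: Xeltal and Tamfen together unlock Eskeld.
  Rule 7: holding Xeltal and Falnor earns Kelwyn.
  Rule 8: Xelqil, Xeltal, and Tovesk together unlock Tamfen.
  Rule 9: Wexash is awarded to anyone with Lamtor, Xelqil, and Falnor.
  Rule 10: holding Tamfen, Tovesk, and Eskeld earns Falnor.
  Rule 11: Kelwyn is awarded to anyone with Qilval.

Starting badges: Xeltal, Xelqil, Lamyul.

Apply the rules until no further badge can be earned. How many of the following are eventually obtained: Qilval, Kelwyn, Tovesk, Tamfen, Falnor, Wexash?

4

With Lamyul, Xelqil, and Xeltal, Tovesk is earned (Rule 3).
With Xelqil, Xeltal, and Tovesk, Tamfen is earned (Rule 8).
With Xeltal and Tamfen, Eskeld is earned (Rule 6).
With Tamfen, Tovesk, and Eskeld, Falnor is earned (Rule 10).
With Xeltal and Falnor, Kelwyn is earned (Rule 7).
Qilval would need Lamtor and Lamyul (Rule 2), but Lamtor is never earned.
Kelwyn: reached.
Tovesk: reached.
Tamfen: reached.
Falnor: reached.
Wexash would need Lamtor, Xelqil, and Falnor (Rule 9), but Lamtor is never earned.
Reached: Kelwyn, Tovesk, Tamfen, and Falnor — 4 of the 6.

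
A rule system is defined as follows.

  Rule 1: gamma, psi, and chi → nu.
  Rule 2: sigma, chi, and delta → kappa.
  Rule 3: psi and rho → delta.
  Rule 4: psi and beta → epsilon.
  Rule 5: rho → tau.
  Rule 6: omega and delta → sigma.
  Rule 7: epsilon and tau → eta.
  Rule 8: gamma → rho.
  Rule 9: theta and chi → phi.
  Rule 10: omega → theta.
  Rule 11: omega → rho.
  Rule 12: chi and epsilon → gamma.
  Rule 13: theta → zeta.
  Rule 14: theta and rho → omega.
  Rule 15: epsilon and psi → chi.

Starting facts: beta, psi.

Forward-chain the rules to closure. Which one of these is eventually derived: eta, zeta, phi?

eta

psi and beta hold, so epsilon follows (Rule 4).
From epsilon and psi, Rule 15 gives chi.
chi and epsilon hold, so gamma follows (Rule 12).
gamma holds, so rho follows (Rule 8).
From rho, Rule 5 gives tau.
epsilon and tau hold, so eta follows (Rule 7).
zeta would need theta (Rule 13), but theta is never established. phi would need theta and chi (Rule 9), but theta is never established.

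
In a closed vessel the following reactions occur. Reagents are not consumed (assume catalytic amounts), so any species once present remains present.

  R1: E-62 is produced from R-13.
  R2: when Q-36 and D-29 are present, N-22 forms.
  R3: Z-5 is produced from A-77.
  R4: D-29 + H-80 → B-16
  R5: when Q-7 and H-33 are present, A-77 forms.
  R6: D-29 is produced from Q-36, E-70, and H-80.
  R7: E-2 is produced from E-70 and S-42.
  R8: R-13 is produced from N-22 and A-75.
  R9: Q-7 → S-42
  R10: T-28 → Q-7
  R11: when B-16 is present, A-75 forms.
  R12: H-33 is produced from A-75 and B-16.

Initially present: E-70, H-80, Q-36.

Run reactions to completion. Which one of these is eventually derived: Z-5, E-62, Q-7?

Q-36, E-70, and H-80 present → D-29 forms (R6).
D-29 and H-80 present → B-16 forms (R4).
Q-36 and D-29 present → N-22 forms (R2).
B-16 present → A-75 forms (R11).
N-22 and A-75 present → R-13 forms (R8).
R-13 present → E-62 forms (R1).
Q-7 would need T-28 (R10), but T-28 never forms. Z-5 would need A-77 (R3), but A-77 never forms.

E-62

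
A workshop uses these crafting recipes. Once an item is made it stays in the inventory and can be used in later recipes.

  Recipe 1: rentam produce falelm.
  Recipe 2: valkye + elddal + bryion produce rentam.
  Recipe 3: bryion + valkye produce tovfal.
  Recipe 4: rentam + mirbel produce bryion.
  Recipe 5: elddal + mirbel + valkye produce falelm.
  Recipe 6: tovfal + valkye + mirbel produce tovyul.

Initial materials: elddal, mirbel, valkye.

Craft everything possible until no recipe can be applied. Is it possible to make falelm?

Yes

elddal + mirbel + valkye → falelm (Recipe 5).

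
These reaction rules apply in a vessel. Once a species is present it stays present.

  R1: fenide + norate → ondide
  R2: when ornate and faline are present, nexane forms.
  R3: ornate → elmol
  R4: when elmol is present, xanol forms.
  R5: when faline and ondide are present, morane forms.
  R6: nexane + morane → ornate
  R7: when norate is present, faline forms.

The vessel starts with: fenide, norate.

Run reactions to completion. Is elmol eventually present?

No

elmol would need ornate (R3), but ornate never forms.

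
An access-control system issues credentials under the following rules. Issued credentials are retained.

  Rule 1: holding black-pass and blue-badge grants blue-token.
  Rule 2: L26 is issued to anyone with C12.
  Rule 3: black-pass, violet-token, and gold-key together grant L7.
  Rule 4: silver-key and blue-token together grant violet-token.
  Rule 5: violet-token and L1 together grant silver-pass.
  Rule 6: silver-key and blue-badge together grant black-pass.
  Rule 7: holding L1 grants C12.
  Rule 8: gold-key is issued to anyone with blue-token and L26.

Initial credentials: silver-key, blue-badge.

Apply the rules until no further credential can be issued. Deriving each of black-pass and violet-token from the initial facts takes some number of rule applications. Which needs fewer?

black-pass: Holding silver-key and blue-badge grants black-pass (Rule 6). [1 rule application]
violet-token: Holding silver-key and blue-badge grants black-pass (Rule 6). Holding black-pass and blue-badge grants blue-token (Rule 1). Holding silver-key and blue-token grants violet-token (Rule 4). [3 rule applications]
black-pass needs fewer.

black-pass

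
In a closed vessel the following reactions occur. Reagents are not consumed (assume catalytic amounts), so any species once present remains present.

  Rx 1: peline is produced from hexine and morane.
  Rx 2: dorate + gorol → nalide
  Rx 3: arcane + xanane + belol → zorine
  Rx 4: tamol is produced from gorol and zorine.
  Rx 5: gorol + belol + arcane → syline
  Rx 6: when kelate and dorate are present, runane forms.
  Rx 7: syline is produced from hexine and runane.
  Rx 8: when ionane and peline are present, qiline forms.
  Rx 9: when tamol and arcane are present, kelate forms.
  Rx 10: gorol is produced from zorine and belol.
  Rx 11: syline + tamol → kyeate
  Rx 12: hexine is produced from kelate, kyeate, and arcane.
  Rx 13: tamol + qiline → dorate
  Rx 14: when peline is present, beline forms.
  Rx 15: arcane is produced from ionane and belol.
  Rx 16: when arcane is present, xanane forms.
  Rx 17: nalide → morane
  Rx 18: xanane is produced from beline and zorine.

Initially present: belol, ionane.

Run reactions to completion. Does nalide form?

nalide would need dorate and gorol (Rx 2), but dorate never forms.

No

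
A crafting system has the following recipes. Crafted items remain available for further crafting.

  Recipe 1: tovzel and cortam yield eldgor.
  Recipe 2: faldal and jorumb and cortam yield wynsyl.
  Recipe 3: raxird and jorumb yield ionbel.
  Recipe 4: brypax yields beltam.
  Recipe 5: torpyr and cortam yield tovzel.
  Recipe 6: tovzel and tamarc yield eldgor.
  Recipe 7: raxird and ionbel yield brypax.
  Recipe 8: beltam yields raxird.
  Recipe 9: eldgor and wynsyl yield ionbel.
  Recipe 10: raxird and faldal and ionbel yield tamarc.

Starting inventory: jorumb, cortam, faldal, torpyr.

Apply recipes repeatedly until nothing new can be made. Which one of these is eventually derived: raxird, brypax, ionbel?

ionbel

torpyr and cortam → tovzel (Recipe 5).
Using Recipe 2, faldal, jorumb, and cortam make wynsyl.
tovzel and cortam → eldgor (Recipe 1).
Using Recipe 9, eldgor and wynsyl make ionbel.
brypax would need raxird and ionbel (Recipe 7), but raxird is never obtained. raxird would need beltam (Recipe 8), but beltam is never obtained.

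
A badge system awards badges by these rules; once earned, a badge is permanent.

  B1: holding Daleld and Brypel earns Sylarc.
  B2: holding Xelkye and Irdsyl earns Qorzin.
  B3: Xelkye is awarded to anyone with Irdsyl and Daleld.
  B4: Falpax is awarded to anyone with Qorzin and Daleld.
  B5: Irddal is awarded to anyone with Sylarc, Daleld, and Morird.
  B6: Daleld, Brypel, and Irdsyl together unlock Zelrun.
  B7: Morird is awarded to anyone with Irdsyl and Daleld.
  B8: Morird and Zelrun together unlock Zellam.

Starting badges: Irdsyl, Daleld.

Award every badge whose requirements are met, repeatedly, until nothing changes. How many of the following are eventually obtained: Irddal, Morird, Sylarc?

With Irdsyl and Daleld, Morird is earned (B7).
Irddal would need Sylarc, Daleld, and Morird (B5), but Sylarc is never earned.
Morird: reached.
Sylarc would need Daleld and Brypel (B1), but Brypel is never earned.
Reached: Morird — 1 of the 3.

1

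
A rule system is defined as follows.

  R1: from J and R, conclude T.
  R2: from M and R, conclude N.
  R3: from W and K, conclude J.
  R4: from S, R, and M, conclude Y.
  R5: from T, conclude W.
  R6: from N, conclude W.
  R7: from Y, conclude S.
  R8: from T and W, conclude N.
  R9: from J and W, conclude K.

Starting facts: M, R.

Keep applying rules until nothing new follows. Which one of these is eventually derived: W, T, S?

W

M and R hold, so N follows (R2).
N holds, so W follows (R6).
T would need J and R (R1), but J is never established. S would need Y (R7), but Y is never established.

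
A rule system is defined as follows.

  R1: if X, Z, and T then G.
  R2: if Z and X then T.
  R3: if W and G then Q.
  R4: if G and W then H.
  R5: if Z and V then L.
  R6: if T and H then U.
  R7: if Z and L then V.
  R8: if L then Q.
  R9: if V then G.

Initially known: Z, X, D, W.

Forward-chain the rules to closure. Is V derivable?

No

V would need Z and L (R7), but L is never established.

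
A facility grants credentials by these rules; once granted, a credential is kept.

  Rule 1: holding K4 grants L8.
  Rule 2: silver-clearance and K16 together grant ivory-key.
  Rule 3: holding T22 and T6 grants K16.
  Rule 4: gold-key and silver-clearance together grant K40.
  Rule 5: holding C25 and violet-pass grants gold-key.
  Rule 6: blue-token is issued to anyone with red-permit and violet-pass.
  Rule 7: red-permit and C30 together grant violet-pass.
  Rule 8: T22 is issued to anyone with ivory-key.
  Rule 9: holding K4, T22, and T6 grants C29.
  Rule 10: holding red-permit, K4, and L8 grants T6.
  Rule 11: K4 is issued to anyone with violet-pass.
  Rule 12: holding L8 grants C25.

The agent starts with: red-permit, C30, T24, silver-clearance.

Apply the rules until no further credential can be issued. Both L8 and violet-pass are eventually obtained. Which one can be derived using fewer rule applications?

violet-pass

violet-pass: Holding red-permit and C30 grants violet-pass (Rule 7). [1 rule application]
L8: Holding red-permit and C30 grants violet-pass (Rule 7). Holding violet-pass grants K4 (Rule 11). Holding K4 grants L8 (Rule 1). [3 rule applications]
violet-pass needs fewer.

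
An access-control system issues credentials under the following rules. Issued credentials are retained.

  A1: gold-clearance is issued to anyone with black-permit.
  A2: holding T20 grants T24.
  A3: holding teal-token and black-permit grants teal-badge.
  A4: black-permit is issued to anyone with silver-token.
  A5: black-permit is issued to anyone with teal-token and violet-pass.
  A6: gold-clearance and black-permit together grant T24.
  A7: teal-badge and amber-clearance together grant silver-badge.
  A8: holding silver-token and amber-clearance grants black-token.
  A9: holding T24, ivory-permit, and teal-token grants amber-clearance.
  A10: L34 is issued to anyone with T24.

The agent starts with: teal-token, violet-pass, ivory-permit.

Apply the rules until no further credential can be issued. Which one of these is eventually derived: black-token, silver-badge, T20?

Holding teal-token and violet-pass grants black-permit (A5).
Holding teal-token and black-permit grants teal-badge (A3).
Holding black-permit grants gold-clearance (A1).
Holding gold-clearance and black-permit grants T24 (A6).
Holding T24, ivory-permit, and teal-token grants amber-clearance (A9).
Holding teal-badge and amber-clearance grants silver-badge (A7).
No rule produces T20, and it is not given. black-token would need silver-token and amber-clearance (A8), but silver-token is never granted.

silver-badge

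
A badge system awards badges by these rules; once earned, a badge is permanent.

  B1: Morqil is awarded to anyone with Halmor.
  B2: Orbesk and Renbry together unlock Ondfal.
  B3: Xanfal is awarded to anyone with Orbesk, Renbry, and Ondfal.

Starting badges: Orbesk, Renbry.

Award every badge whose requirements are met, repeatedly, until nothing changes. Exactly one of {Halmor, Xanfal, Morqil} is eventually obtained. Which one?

Xanfal

With Orbesk and Renbry, Ondfal is earned (B2).
With Orbesk, Renbry, and Ondfal, Xanfal is earned (B3).
No rule produces Halmor, and it is not given. Morqil would need Halmor (B1), but Halmor is never earned.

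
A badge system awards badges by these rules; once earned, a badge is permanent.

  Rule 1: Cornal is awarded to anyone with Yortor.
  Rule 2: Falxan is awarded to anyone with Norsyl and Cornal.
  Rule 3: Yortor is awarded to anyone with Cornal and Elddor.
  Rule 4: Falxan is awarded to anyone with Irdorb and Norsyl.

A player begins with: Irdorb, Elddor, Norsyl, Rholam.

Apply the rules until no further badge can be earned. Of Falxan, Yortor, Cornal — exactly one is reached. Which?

With Irdorb and Norsyl, Falxan is earned (Rule 4).
Cornal would need Yortor (Rule 1), but Yortor is never earned. Yortor would need Cornal and Elddor (Rule 3), but Cornal is never earned.

Falxan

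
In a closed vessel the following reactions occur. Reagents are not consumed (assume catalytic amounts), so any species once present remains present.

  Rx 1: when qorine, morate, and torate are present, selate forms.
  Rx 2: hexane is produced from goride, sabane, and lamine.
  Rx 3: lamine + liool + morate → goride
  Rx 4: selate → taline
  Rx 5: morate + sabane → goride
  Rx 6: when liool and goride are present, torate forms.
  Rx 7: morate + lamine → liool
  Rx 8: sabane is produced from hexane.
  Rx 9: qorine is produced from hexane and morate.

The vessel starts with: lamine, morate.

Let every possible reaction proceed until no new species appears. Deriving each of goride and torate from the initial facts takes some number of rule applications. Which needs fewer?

goride

goride: morate and lamine present → liool forms (Rx 7). lamine, liool, and morate present → goride forms (Rx 3). [2 rule applications]
torate: morate and lamine present → liool forms (Rx 7). lamine, liool, and morate present → goride forms (Rx 3). liool and goride present → torate forms (Rx 6). [3 rule applications]
goride needs fewer.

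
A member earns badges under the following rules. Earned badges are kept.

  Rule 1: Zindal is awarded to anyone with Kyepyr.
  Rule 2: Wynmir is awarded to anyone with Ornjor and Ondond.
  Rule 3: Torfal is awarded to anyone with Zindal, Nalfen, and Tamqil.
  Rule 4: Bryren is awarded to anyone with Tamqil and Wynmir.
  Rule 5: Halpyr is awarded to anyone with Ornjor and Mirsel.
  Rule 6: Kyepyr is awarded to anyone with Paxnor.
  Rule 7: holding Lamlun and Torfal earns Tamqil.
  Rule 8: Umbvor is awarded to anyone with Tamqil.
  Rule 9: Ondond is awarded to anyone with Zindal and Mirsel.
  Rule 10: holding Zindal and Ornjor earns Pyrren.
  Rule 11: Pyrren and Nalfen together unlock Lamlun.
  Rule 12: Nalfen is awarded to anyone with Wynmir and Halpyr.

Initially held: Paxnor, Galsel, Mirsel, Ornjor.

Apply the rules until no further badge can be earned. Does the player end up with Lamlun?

With Ornjor and Mirsel, Halpyr is earned (Rule 5).
With Paxnor, Kyepyr is earned (Rule 6).
With Kyepyr, Zindal is earned (Rule 1).
With Zindal and Ornjor, Pyrren is earned (Rule 10).
With Zindal and Mirsel, Ondond is earned (Rule 9).
With Ornjor and Ondond, Wynmir is earned (Rule 2).
With Wynmir and Halpyr, Nalfen is earned (Rule 12).
With Pyrren and Nalfen, Lamlun is earned (Rule 11).

Yes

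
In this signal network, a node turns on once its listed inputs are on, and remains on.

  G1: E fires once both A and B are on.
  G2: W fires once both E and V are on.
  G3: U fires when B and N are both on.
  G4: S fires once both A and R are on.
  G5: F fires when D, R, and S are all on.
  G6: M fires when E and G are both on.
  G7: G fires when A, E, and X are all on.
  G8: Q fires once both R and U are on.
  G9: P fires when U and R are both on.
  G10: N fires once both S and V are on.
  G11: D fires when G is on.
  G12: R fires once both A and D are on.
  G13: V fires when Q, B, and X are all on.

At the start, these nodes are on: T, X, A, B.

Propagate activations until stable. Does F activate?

G1: A and B on → E on.
G7: A, E, and X on → G on.
G is on, so D fires (G11).
G12: A and D on → R on.
A and R are on, so S fires (G4).
G5: D, R, and S on → F on.

Yes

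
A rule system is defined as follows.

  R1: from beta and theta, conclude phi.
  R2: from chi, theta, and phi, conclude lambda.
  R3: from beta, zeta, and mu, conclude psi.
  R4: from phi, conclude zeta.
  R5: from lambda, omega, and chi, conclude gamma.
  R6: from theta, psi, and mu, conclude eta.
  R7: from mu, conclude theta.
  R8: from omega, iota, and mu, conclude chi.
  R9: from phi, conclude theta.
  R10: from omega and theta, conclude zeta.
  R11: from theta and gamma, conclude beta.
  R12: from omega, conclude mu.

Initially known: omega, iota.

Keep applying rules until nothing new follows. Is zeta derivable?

omega holds, so mu follows (R12).
From mu, R7 gives theta.
omega and theta hold, so zeta follows (R10).

Yes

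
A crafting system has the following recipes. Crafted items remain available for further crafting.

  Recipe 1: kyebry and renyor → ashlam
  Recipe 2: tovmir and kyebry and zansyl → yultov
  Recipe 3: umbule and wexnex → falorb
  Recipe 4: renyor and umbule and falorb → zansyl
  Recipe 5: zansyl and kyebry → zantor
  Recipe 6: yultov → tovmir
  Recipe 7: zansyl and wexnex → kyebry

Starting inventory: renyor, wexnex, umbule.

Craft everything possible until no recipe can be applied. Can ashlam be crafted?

Using Recipe 3, umbule and wexnex make falorb.
Using Recipe 4, renyor, umbule, and falorb make zansyl.
zansyl and wexnex → kyebry (Recipe 7).
Using Recipe 1, kyebry and renyor make ashlam.

Yes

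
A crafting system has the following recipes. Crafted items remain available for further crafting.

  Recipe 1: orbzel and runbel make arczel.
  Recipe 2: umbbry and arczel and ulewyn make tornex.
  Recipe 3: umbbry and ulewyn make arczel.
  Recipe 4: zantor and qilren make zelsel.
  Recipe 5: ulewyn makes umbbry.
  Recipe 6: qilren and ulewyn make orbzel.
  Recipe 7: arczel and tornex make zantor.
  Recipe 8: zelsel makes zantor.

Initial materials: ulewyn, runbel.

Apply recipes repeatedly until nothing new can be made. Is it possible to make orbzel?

orbzel would need qilren and ulewyn (Recipe 6), but qilren is never obtained.

No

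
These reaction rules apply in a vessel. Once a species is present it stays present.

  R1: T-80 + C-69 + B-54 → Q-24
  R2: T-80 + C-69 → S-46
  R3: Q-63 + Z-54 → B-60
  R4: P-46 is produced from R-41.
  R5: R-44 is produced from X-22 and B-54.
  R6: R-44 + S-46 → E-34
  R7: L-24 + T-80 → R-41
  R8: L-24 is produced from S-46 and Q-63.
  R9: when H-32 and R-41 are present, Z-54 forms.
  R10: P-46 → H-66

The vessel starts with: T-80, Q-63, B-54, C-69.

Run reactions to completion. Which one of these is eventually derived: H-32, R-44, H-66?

T-80 and C-69 present → S-46 forms (R2).
S-46 and Q-63 present → L-24 forms (R8).
L-24 and T-80 present → R-41 forms (R7).
R-41 present → P-46 forms (R4).
P-46 present → H-66 forms (R10).
R-44 would need X-22 and B-54 (R5), but X-22 never forms. No rule produces H-32, and it is not given.

H-66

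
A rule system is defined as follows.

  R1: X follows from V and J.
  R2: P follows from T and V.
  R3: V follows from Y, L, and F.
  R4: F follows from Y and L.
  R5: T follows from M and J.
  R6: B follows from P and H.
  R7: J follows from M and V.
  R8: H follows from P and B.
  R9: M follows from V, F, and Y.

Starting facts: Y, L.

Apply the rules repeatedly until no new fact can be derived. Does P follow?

From Y and L, R4 gives F.
Y, L, and F hold, so V follows (R3).
V, F, and Y hold, so M follows (R9).
From M and V, R7 gives J.
M and J hold, so T follows (R5).
From T and V, R2 gives P.

Yes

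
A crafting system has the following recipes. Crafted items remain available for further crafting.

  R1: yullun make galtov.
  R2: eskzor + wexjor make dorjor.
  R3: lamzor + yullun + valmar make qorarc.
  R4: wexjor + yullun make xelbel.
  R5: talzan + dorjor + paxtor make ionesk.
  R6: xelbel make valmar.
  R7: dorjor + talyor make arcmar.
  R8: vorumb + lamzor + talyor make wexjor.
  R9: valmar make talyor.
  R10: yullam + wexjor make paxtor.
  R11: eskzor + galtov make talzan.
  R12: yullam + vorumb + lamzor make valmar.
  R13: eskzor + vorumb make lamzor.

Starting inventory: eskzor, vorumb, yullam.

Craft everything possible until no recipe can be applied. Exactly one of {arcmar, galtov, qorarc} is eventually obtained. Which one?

arcmar

eskzor + vorumb → lamzor (R13).
yullam + vorumb + lamzor → valmar (R12).
valmar → talyor (R9).
Using R8, vorumb, lamzor, and talyor make wexjor.
Using R2, eskzor and wexjor make dorjor.
Using R7, dorjor and talyor make arcmar.
galtov would need yullun (R1), but yullun is never obtained. qorarc would need lamzor, yullun, and valmar (R3), but yullun is never obtained.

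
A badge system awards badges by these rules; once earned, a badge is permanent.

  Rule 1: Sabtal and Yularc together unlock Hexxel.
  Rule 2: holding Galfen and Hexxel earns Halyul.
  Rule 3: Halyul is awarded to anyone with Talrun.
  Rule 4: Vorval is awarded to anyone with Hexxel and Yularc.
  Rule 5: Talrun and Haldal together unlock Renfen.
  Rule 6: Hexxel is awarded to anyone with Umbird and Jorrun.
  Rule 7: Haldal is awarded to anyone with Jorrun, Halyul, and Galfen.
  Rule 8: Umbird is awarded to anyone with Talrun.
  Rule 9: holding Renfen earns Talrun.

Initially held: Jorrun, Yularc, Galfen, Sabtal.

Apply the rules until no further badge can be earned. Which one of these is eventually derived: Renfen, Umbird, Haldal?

Haldal

With Sabtal and Yularc, Hexxel is earned (Rule 1).
With Galfen and Hexxel, Halyul is earned (Rule 2).
With Jorrun, Halyul, and Galfen, Haldal is earned (Rule 7).
Renfen would need Talrun and Haldal (Rule 5), but Talrun is never earned. Umbird would need Talrun (Rule 8), but Talrun is never earned.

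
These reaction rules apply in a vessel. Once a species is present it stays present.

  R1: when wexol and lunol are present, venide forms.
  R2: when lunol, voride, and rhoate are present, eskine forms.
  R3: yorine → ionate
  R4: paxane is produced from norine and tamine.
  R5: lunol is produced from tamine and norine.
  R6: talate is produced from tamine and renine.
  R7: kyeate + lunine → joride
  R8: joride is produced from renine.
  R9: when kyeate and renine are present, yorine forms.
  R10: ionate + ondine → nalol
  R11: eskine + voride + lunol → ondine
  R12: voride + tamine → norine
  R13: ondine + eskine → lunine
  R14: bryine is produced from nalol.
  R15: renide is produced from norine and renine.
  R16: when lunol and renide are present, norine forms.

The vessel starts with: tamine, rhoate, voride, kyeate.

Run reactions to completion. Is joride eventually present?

voride and tamine present → norine forms (R12).
tamine and norine present → lunol forms (R5).
lunol, voride, and rhoate present → eskine forms (R2).
eskine, voride, and lunol present → ondine forms (R11).
ondine and eskine present → lunine forms (R13).
kyeate and lunine present → joride forms (R7).

Yes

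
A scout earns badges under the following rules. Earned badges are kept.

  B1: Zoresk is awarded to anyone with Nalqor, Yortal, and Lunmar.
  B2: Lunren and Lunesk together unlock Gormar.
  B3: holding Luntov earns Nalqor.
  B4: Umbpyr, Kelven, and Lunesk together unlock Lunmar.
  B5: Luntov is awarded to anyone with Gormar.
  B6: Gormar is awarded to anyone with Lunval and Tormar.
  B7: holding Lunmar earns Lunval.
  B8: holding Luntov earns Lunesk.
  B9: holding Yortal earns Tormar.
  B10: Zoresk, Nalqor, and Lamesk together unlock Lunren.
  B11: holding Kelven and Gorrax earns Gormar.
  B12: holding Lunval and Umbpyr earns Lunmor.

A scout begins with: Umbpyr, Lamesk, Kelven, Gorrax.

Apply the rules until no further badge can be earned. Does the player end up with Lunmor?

Yes

With Kelven and Gorrax, Gormar is earned (B11).
With Gormar, Luntov is earned (B5).
With Luntov, Lunesk is earned (B8).
With Umbpyr, Kelven, and Lunesk, Lunmar is earned (B4).
With Lunmar, Lunval is earned (B7).
With Lunval and Umbpyr, Lunmor is earned (B12).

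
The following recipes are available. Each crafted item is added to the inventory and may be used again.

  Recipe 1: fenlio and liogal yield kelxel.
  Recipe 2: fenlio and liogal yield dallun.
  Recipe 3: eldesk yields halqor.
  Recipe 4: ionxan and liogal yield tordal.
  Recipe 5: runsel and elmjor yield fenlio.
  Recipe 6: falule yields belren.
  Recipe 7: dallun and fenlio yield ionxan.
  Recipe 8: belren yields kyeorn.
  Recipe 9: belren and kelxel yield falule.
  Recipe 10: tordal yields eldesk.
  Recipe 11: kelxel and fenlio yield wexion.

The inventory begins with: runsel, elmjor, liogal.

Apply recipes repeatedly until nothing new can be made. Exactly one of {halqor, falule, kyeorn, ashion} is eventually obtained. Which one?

runsel and elmjor → fenlio (Recipe 5).
Using Recipe 2, fenlio and liogal make dallun.
dallun and fenlio → ionxan (Recipe 7).
Using Recipe 4, ionxan and liogal make tordal.
tordal → eldesk (Recipe 10).
eldesk → halqor (Recipe 3).
No rule produces ashion, and it is not given. kyeorn would need belren (Recipe 8), but belren is never obtained. falule would need belren and kelxel (Recipe 9), but belren is never obtained.

halqor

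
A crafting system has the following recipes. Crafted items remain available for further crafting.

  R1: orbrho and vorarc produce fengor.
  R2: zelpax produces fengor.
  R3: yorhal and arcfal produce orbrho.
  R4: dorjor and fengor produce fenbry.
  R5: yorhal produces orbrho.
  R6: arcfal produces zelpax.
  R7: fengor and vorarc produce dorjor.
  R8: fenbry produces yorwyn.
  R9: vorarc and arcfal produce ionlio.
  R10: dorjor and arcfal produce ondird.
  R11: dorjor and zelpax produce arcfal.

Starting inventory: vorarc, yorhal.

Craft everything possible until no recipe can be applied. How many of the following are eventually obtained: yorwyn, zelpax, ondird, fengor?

2

Using R5, yorhal makes orbrho.
orbrho and vorarc → fengor (R1).
fengor and vorarc → dorjor (R7).
dorjor and fengor → fenbry (R4).
Using R8, fenbry makes yorwyn.
yorwyn: reached.
zelpax would need arcfal (R6), but arcfal is never obtained.
ondird would need dorjor and arcfal (R10), but arcfal is never obtained.
fengor: reached.
Reached: yorwyn and fengor — 2 of the 4.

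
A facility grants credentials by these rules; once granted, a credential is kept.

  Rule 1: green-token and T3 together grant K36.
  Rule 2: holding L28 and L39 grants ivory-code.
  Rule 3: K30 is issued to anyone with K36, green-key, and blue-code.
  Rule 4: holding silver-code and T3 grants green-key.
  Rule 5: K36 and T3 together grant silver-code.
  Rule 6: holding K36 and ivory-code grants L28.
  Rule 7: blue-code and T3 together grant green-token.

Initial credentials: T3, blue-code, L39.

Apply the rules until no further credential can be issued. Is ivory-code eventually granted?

ivory-code would need L28 and L39 (Rule 2), but L28 is never granted.

No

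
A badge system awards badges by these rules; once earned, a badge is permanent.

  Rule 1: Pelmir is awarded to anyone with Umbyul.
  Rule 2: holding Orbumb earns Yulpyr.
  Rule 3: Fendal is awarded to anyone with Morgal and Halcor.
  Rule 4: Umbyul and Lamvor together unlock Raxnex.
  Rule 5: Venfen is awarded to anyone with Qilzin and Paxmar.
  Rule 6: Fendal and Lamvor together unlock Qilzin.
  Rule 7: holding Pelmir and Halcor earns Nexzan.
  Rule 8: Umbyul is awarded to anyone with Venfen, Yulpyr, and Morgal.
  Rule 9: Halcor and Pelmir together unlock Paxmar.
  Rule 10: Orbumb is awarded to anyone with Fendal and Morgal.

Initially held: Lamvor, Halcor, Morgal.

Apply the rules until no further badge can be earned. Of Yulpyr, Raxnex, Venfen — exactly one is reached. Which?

Yulpyr

With Morgal and Halcor, Fendal is earned (Rule 3).
With Fendal and Morgal, Orbumb is earned (Rule 10).
With Orbumb, Yulpyr is earned (Rule 2).
Venfen would need Qilzin and Paxmar (Rule 5), but Paxmar is never earned. Raxnex would need Umbyul and Lamvor (Rule 4), but Umbyul is never earned.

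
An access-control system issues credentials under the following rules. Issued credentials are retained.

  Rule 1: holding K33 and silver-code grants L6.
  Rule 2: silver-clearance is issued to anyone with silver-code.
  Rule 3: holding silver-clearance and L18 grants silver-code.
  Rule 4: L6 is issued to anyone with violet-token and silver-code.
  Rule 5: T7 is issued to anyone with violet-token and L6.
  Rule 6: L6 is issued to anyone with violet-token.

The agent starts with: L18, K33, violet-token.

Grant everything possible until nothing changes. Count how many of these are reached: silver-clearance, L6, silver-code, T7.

2

Holding violet-token grants L6 (Rule 6).
Holding violet-token and L6 grants T7 (Rule 5).
silver-clearance would need silver-code (Rule 2), but silver-code is never granted.
L6: reached.
silver-code would need silver-clearance and L18 (Rule 3), but silver-clearance is never granted.
T7: reached.
Reached: L6 and T7 — 2 of the 4.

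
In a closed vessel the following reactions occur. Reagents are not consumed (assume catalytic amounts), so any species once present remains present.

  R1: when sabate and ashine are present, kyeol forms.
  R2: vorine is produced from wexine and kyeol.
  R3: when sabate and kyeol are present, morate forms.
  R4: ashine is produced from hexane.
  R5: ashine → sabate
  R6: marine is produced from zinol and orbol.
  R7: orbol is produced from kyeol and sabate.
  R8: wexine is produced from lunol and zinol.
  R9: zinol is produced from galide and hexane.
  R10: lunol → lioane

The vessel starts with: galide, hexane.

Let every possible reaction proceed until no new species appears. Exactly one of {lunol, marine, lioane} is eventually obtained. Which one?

marine

hexane present → ashine forms (R4).
galide and hexane present → zinol forms (R9).
ashine present → sabate forms (R5).
sabate and ashine present → kyeol forms (R1).
kyeol and sabate present → orbol forms (R7).
zinol and orbol present → marine forms (R6).
No rule produces lunol, and it is not given. lioane would need lunol (R10), but lunol never forms.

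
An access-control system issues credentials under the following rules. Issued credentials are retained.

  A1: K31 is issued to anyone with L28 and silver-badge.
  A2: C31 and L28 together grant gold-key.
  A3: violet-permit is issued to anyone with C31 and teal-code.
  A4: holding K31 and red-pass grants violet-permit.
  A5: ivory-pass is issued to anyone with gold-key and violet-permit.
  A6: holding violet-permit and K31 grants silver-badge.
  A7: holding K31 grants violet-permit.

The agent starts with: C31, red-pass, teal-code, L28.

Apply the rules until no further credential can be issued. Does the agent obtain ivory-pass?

Holding C31 and L28 grants gold-key (A2).
Holding C31 and teal-code grants violet-permit (A3).
Holding gold-key and violet-permit grants ivory-pass (A5).

Yes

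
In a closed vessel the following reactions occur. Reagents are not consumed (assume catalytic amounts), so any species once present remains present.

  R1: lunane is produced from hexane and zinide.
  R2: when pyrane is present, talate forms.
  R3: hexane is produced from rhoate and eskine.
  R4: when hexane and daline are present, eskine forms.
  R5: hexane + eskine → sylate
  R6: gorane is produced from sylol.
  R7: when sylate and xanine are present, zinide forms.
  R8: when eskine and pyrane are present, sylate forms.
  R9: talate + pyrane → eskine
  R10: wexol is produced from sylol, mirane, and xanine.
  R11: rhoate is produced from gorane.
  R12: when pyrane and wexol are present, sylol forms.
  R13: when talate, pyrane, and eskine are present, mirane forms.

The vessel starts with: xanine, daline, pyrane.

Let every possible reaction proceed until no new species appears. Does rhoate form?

No

rhoate would need gorane (R11), but gorane never forms.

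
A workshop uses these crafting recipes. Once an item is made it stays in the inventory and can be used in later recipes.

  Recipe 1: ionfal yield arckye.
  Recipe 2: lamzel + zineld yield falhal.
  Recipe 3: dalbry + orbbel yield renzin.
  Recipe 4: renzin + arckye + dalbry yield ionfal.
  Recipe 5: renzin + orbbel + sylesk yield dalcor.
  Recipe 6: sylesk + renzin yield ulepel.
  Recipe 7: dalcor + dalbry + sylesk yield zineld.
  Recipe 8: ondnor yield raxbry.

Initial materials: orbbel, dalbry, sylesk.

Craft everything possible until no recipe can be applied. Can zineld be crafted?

dalbry + orbbel → renzin (Recipe 3).
Using Recipe 5, renzin, orbbel, and sylesk make dalcor.
dalcor + dalbry + sylesk → zineld (Recipe 7).

Yes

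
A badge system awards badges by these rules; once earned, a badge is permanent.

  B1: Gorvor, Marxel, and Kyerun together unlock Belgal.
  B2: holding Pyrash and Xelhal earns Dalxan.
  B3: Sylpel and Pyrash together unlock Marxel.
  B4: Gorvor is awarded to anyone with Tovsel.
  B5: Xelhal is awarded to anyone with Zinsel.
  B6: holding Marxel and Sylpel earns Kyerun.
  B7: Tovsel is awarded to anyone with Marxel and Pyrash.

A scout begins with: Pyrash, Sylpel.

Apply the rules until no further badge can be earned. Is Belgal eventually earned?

Yes

With Sylpel and Pyrash, Marxel is earned (B3).
With Marxel and Pyrash, Tovsel is earned (B7).
With Marxel and Sylpel, Kyerun is earned (B6).
With Tovsel, Gorvor is earned (B4).
With Gorvor, Marxel, and Kyerun, Belgal is earned (B1).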